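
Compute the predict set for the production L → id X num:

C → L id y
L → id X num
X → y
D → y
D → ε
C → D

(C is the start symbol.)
{ 'id' }

PREDICT(L → id X num) = (FIRST(RHS) \ {ε}) ∪ (FOLLOW(L) if ε ∈ FIRST(RHS), i.e. RHS ⇒* ε)
FIRST(id X num) = { 'id' }
ε ∉ FIRST(id X num), so FOLLOW(L) is not added.
PREDICT(L → id X num) = { 'id' }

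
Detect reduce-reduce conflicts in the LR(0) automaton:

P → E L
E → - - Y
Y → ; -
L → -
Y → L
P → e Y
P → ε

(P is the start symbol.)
A reduce-reduce conflict occurs when an LR(0) state has two complete items [A → α .] and [B → β .] — both call for a reduction, and with no lookahead the parser cannot choose between them.

Augment with P' → P and build the canonical LR(0) collection (I0 = CLOSURE({[P' → . P]}), then GOTO on every symbol after a dot until no new states appear). It has 13 states:
  I0: { [E → . - - Y], [P → . E L], [P → . e Y], [P → .], [P' → . P] }  — shift, reduce
  I1: { [E → - . - Y] }  — shift
  I2: { [L → . -], [P → E . L] }  — shift
  I3: { [P' → P .] }  — accept
  I4: { [L → . -], [P → e . Y], [Y → . ; -], [Y → . L] }  — shift
  I5: { [L → - .] }  — reduce
  I6: { [Y → ; . -] }  — shift
  I7: { [Y → L .] }  — reduce
  I8: { [P → e Y .] }  — reduce
  I9: { [Y → ; - .] }  — reduce
  I10: { [P → E L .] }  — reduce
  I11: { [E → - - . Y], [L → . -], [Y → . ; -], [Y → . L] }  — shift
  I12: { [E → - - Y .] }  — reduce

No state contains more than one complete item.

Answer: No reduce-reduce conflicts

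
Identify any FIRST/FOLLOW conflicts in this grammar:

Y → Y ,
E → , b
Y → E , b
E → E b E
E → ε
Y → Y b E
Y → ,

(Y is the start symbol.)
Yes. E → ',' b with FOLLOW(E) on { ',' }; E → E b E with FOLLOW(E) on { ',', 'b' }

A FIRST/FOLLOW conflict occurs when a non-terminal N has a nullable alternative N → β (β ⇒* ε) and another alternative N → α with FIRST(α) ∩ FOLLOW(N) ≠ ∅: on such a lookahead the parser cannot decide between expanding α and letting N vanish via β.

Nullable non-terminals: E.
FIRST sets used below: FIRST(E) = { ',', 'b', ε }

E: nullable alternative(s) E → ε; FOLLOW(E) = { $, ',', 'b' }
  E → , b: FIRST \ {ε} = { ',' } — overlaps FOLLOW(E) on { ',' }: CONFLICT
  E → E b E: FIRST \ {ε} = { ',', 'b' } — overlaps FOLLOW(E) on { ',', 'b' }: CONFLICT
  E → ε: FIRST \ {ε} = { } — this is the only nullable alternative, skip

Y has no nullable alternative, so no FIRST/FOLLOW check is needed there.

So the grammar has 2 FIRST/FOLLOW conflicts (marked CONFLICT above).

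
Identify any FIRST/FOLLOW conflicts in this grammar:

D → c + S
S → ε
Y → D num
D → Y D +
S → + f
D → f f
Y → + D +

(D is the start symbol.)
Yes. S → '+' f with FOLLOW(S) on { '+' }

Nullable non-terminals: S.

S: nullable alternative(s) S → ε; FOLLOW(S) = { $, '+', 'num' }
  S → ε: FIRST \ {ε} = { } — this is the only nullable alternative, skip
  S → + f: FIRST \ {ε} = { '+' } — overlaps FOLLOW(S) on { '+' }: CONFLICT

D, Y have no nullable alternative, so no FIRST/FOLLOW check is needed there.

So the grammar has 1 FIRST/FOLLOW conflict (marked CONFLICT above).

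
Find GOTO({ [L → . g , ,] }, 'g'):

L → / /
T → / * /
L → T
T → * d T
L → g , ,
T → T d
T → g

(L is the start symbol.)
{ [L → g . , ,] }

GOTO(I, 'g') = CLOSURE({ [A → αX.β] : [A → α.Xβ] ∈ I, X = 'g' })

Items with dot before 'g', with the dot advanced:
  [L → . g , ,] → [L → g . , ,]
Closure adds nothing (no advanced item has the dot before a non-terminal).

GOTO = { [L → g . , ,] }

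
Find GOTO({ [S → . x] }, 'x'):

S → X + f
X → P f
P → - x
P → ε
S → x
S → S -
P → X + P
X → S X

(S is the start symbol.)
GOTO(I, 'x') = CLOSURE({ [A → αX.β] : [A → α.Xβ] ∈ I, X = 'x' })

Items with dot before 'x', with the dot advanced:
  [S → . x] → [S → x .]
Closure adds nothing (no advanced item has the dot before a non-terminal).

GOTO = { [S → x .] }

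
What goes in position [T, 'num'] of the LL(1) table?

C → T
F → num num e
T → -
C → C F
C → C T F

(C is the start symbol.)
Empty (error entry)

To find M[T, 'num'], we find productions for T where 'num' is in the predict set (PREDICT(N → α) = (FIRST(α) \ {ε}) ∪ (FOLLOW(N) if α ⇒* ε)).

T → -: PREDICT = { '-' }

M[T, 'num'] is empty (no production applies)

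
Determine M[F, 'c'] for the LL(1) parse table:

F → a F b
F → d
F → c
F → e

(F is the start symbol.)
F → c

To find M[F, 'c'], we find productions for F where 'c' is in the predict set (PREDICT(N → α) = (FIRST(α) \ {ε}) ∪ (FOLLOW(N) if α ⇒* ε)).

F → a F b: PREDICT = { 'a' }
F → d: PREDICT = { 'd' }
F → c: PREDICT = { 'c' }
  'c' is in predict set, so this production goes in M[F, 'c']
F → e: PREDICT = { 'e' }

M[F, 'c'] = F → c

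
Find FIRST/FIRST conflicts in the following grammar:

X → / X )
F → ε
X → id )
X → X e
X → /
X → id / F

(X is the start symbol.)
Yes. X → '/' X ')' / X → X e on { '/' }; X → '/' X ')' / X → '/' on { '/' }; X → id ')' / X → X e on { 'id' }; X → id ')' / X → id '/' F on { 'id' }; X → X e / X → '/' on { '/' }; X → X e / X → id '/' F on { 'id' }

FIRST sets of the non-terminals at (or reachable through a nullable prefix from) the front of some alternative:
  FIRST(X) = { '/', 'id' }

Productions for X:
  X → / X ): FIRST = { '/' }
  X → id ): FIRST = { 'id' }
  X → X e: FIRST = { '/', 'id' }
  X → /: FIRST = { '/' }
  X → id / F: FIRST = { 'id' }
F has only one production, so no FIRST/FIRST conflict is possible there.

Conflict for X: X → / X ) and X → X e
  Overlap: { '/' }
Conflict for X: X → / X ) and X → /
  Overlap: { '/' }
Conflict for X: X → id ) and X → X e
  Overlap: { 'id' }
Conflict for X: X → id ) and X → id / F
  Overlap: { 'id' }
Conflict for X: X → X e and X → /
  Overlap: { '/' }
Conflict for X: X → X e and X → id / F
  Overlap: { 'id' }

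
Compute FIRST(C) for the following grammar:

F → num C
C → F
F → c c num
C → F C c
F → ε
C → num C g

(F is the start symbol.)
To compute FIRST(C), examine every production with C on the left-hand side, reading each right-hand side left to right until a non-nullable symbol is reached.

FIRST sets of the other non-terminals involved (by the same procedure, iterated to a fixed point):
  FIRST(F) = { 'c', 'num', ε }

From C → F:
  - F is a non-terminal: add FIRST(F) \ {ε} = { 'c', 'num' }
    F is nullable and nothing follows, so the whole right-hand side can vanish: ε ∈ FIRST(C)
From C → F C c:
  - F is a non-terminal: add FIRST(F) \ {ε} = { 'c', 'num' }
    F is nullable, so continue to the next symbol
  - C is the symbol being defined: contributes nothing new
    C is nullable, so continue to the next symbol
  - c is a terminal: add 'c' and stop
From C → num C g:
  - num is a terminal: add 'num' and stop

Collecting: FIRST(C) = { 'c', 'num', ε }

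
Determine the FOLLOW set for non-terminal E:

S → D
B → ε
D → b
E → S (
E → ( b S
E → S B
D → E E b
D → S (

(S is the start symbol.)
{ '(', 'b' }

To compute FOLLOW(E), find every occurrence of E on a right-hand side N → α E β: add FIRST(β) \ {ε}, and if β is empty or nullable also add FOLLOW(N). Iterate to a fixed point.

In D → E E b: E is followed by E b, add FIRST(E b) \ {ε} = { '(', 'b' }
In D → E E b: E is followed by b, add FIRST(b) \ {ε} = { 'b' }

Taking the union: FOLLOW(E) = { '(', 'b' }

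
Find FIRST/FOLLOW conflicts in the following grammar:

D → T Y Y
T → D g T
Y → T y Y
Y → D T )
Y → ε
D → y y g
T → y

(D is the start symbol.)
Nullable non-terminals: Y.
FIRST sets used below: FIRST(T) = { 'y' }, FIRST(D) = { 'y' }

Y: nullable alternative(s) Y → ε; FOLLOW(Y) = { $, 'g', 'y' }
  Y → T y Y: FIRST \ {ε} = { 'y' } — overlaps FOLLOW(Y) on { 'y' }: CONFLICT
  Y → D T ): FIRST \ {ε} = { 'y' } — overlaps FOLLOW(Y) on { 'y' }: CONFLICT
  Y → ε: FIRST \ {ε} = { } — this is the only nullable alternative, skip

D, T have no nullable alternative, so no FIRST/FOLLOW check is needed there.

So the grammar has 2 FIRST/FOLLOW conflicts (marked CONFLICT above).

Answer: Yes. Y → T y Y with FOLLOW(Y) on { 'y' }; Y → D T ')' with FOLLOW(Y) on { 'y' }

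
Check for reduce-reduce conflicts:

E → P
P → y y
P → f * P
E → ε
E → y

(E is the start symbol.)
Augment with E' → E and build the canonical LR(0) collection (I0 = CLOSURE({[E' → . E]}), then GOTO on every symbol after a dot until no new states appear). It has 9 states:
  I0: { [E → . P], [E → . y], [E → .], [E' → . E], [P → . f * P], [P → . y y] }  — shift, reduce
  I1: { [E' → E .] }  — accept
  I2: { [E → P .] }  — reduce
  I3: { [P → f . * P] }  — shift
  I4: { [E → y .], [P → y . y] }  — shift, reduce
  I5: { [P → y y .] }  — reduce
  I6: { [P → . f * P], [P → . y y], [P → f * . P] }  — shift
  I7: { [P → f * P .] }  — reduce
  I8: { [P → y . y] }  — shift

No state contains more than one complete item.

Answer: No reduce-reduce conflicts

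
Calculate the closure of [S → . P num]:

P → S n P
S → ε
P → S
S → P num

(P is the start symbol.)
To compute CLOSURE, for each item [A → α.Bβ] where B is a non-terminal, add [B → .γ] for all productions B → γ; repeat for the newly added items until nothing changes.

Start with: [S → . P num]
  [S → . P num] has the dot before P: add [P → . S n P], [P → . S]
  [P → . S n P] has the dot before S: add [S → .]
No further items can be added.

CLOSURE = { [P → . S n P], [P → . S], [S → . P num], [S → .] }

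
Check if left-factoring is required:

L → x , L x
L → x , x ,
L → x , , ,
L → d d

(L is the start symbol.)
Yes, L has productions with common prefix 'x ,'

Left-factoring is needed when two productions for the same non-terminal
share a common prefix on the right-hand side.

Productions for L:
  L → x , L x
  L → x , x ,
  L → x , , ,
  L → d d

Found common prefix 'x ,' in productions for L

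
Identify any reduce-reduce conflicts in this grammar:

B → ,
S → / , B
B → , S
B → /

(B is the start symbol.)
A reduce-reduce conflict occurs when an LR(0) state has two complete items [A → α .] and [B → β .] — both call for a reduction, and with no lookahead the parser cannot choose between them.

Augment with B' → B and build the canonical LR(0) collection (I0 = CLOSURE({[B' → . B]}), then GOTO on every symbol after a dot until no new states appear). It has 8 states:
  I0: { [B → . , S], [B → . ,], [B → . /], [B' → . B] }  — shift
  I1: { [B → , . S], [B → , .], [S → . / , B] }  — shift, reduce
  I2: { [B → / .] }  — reduce
  I3: { [B' → B .] }  — accept
  I4: { [S → / . , B] }  — shift
  I5: { [B → , S .] }  — reduce
  I6: { [B → . , S], [B → . ,], [B → . /], [S → / , . B] }  — shift
  I7: { [S → / , B .] }  — reduce

No state contains more than one complete item.

Answer: No reduce-reduce conflicts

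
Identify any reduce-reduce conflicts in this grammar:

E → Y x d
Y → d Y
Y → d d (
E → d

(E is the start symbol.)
No reduce-reduce conflicts

A reduce-reduce conflict occurs when an LR(0) state has two complete items [A → α .] and [B → β .] — both call for a reduction, and with no lookahead the parser cannot choose between them.

Augment with E' → E and build the canonical LR(0) collection (I0 = CLOSURE({[E' → . E]}), then GOTO on every symbol after a dot until no new states appear). It has 9 states:
  I0: { [E → . Y x d], [E → . d], [E' → . E], [Y → . d Y], [Y → . d d (] }  — shift
  I1: { [E' → E .] }  — accept
  I2: { [E → Y . x d] }  — shift
  I3: { [E → d .], [Y → . d Y], [Y → . d d (], [Y → d . Y], [Y → d . d (] }  — shift, reduce
  I4: { [Y → d Y .] }  — reduce
  I5: { [Y → . d Y], [Y → . d d (], [Y → d . Y], [Y → d . d (], [Y → d d . (] }  — shift
  I6: { [Y → d d ( .] }  — reduce
  I7: { [E → Y x . d] }  — shift
  I8: { [E → Y x d .] }  — reduce

No state contains more than one complete item.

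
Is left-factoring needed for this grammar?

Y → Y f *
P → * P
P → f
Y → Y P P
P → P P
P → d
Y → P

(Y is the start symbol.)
Left-factoring is needed when two productions for the same non-terminal
share a common prefix on the right-hand side.

Productions for Y:
  Y → Y f *
  Y → Y P P
  Y → P
Productions for P:
  P → * P
  P → f
  P → P P
  P → d

Found common prefix 'Y' in productions for Y

Answer: Yes, Y has productions with common prefix 'Y'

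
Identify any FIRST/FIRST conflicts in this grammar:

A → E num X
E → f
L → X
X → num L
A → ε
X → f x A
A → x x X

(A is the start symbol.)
A FIRST/FIRST conflict occurs when two productions N → α and N → β for the same non-terminal have FIRST(α) ∩ FIRST(β) ≠ ∅ (with ε ∈ FIRST of a nullable right-hand side, so two nullable alternatives also conflict).

FIRST sets of the non-terminals at (or reachable through a nullable prefix from) the front of some alternative:
  FIRST(E) = { 'f' }

Productions for A:
  A → E num X: FIRST = { 'f' }
  A → ε: FIRST = { ε }
  A → x x X: FIRST = { 'x' }
Productions for X:
  X → num L: FIRST = { 'num' }
  X → f x A: FIRST = { 'f' }
E, L have only one production, so no FIRST/FIRST conflict is possible there.

All alternatives of each non-terminal have pairwise disjoint FIRST sets.

Answer: No FIRST/FIRST conflicts.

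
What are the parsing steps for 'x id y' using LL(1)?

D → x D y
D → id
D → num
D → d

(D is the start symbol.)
LL(1) parsing maintains a stack (initially the start symbol over $) and the input. At each step: if the stack top is a terminal, match it against the current input token; if it is a non-terminal N, replace it with the RHS of M[N, lookahead] (the unique production whose predict set contains the lookahead).

Stack is shown with the top on the left.

Stack    Input     Action
-------------------------
D $      x id y $  output D → x D y
x D y $  x id y $  match 'x'
D y $    id y $    output D → id
id y $   id y $    match 'id'
y $      y $       match 'y'
$        $         accept

The string is accepted.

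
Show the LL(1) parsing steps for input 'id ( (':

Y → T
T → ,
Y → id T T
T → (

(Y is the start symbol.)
LL(1) parsing maintains a stack (initially the start symbol over $) and the input. At each step: if the stack top is a terminal, match it against the current input token; if it is a non-terminal N, replace it with the RHS of M[N, lookahead] (the unique production whose predict set contains the lookahead).

Stack is shown with the top on the left.

Stack     Input     Action
--------------------------
Y $       id ( ( $  output Y → id T T
id T T $  id ( ( $  match 'id'
T T $     ( ( $     output T → (
( T $     ( ( $     match '('
T $       ( $       output T → (
( $       ( $       match '('
$         $         accept

The string is accepted.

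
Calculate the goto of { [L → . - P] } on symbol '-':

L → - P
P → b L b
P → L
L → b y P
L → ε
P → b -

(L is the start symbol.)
{ [L → - . P], [L → . - P], [L → . b y P], [L → .], [P → . L], [P → . b -], [P → . b L b] }

GOTO(I, '-') = CLOSURE({ [A → αX.β] : [A → α.Xβ] ∈ I, X = '-' })

Items with dot before '-', with the dot advanced:
  [L → . - P] → [L → - . P]
Closure of the advanced items:
  [L → - . P] has the dot before P: add [P → . b L b], [P → . L], [P → . b -]
  [P → . L] has the dot before L: add [L → . - P], [L → . b y P], [L → .]

GOTO = { [L → - . P], [L → . - P], [L → . b y P], [L → .], [P → . L], [P → . b -], [P → . b L b] }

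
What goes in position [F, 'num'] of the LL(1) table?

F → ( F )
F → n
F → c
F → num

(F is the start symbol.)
F → num

To find M[F, 'num'], we find productions for F where 'num' is in the predict set (PREDICT(N → α) = (FIRST(α) \ {ε}) ∪ (FOLLOW(N) if α ⇒* ε)).

F → ( F ): PREDICT = { '(' }
F → n: PREDICT = { 'n' }
F → c: PREDICT = { 'c' }
F → num: PREDICT = { 'num' }
  'num' is in predict set, so this production goes in M[F, 'num']

M[F, 'num'] = F → num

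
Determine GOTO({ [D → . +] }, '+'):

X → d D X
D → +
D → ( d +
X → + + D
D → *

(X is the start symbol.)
{ [D → + .] }

GOTO(I, '+') = CLOSURE({ [A → αX.β] : [A → α.Xβ] ∈ I, X = '+' })

Items with dot before '+', with the dot advanced:
  [D → . +] → [D → + .]
Closure adds nothing (no advanced item has the dot before a non-terminal).

GOTO = { [D → + .] }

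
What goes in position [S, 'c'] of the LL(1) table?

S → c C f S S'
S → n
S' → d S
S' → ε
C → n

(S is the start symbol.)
S → c C f S S'

To find M[S, 'c'], we find productions for S where 'c' is in the predict set (PREDICT(N → α) = (FIRST(α) \ {ε}) ∪ (FOLLOW(N) if α ⇒* ε)).

S → c C f S S': PREDICT = { 'c' }
  'c' is in predict set, so this production goes in M[S, 'c']
S → n: PREDICT = { 'n' }

M[S, 'c'] = S → c C f S S'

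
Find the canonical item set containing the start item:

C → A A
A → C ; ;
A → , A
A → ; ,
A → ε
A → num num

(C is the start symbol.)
First, augment the grammar with C' → C
I₀ = CLOSURE({ [C' → . C] }):
  [C' → . C] has the dot before C: add [C → . A A]
  [C → . A A] has the dot before A: add [A → . C ; ;], [A → . , A], [A → . ; ,], [A → .], [A → . num num]
No further items can be added.

I₀ = { [A → . , A], [A → . ; ,], [A → . C ; ;], [A → . num num], [A → .], [C → . A A], [C' → . C] }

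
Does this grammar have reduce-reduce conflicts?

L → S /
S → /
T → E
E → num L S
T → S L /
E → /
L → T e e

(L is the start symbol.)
Yes — I1: [E → / .] vs [S → / .]; I12: [E → / .] vs [L → S / .]

Augment with L' → L and build the canonical LR(0) collection (I0 = CLOSURE({[L' → . L]}), then GOTO on every symbol after a dot until no new states appear). It has 15 states:
  I0: { [E → . /], [E → . num L S], [L → . S /], [L → . T e e], [L' → . L], [S → . /], [T → . E], [T → . S L /] }  — shift
  I1: { [E → / .], [S → / .] }  — 2 reduces
  I2: { [T → E .] }  — reduce
  I3: { [L' → L .] }  — accept
  I4: { [E → . /], [E → . num L S], [L → . S /], [L → . T e e], [L → S . /], [S → . /], [T → . E], [T → . S L /], [T → S . L /] }  — shift
  I5: { [L → T . e e] }  — shift
  I6: { [E → . /], [E → . num L S], [E → num . L S], [L → . S /], [L → . T e e], [S → . /], [T → . E], [T → . S L /] }  — shift
  I7: { [E → num L . S], [S → . /] }  — shift
  I8: { [S → / .] }  — reduce
  I9: { [E → num L S .] }  — reduce
  I10: { [L → T e . e] }  — shift
  I11: { [L → T e e .] }  — reduce
  I12: { [E → / .], [L → S / .], [S → / .] }  — 3 reduces
  I13: { [T → S L . /] }  — shift
  I14: { [T → S L / .] }  — reduce

I1 contains complete items [E → / .], [S → / .] — reduce-reduce conflict.
I12 contains complete items [E → / .], [L → S / .], [S → / .] — reduce-reduce conflict.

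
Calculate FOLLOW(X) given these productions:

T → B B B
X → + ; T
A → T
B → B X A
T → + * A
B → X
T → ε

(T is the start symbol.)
To compute FOLLOW(X), find every occurrence of X on a right-hand side N → α X β: add FIRST(β) \ {ε}, and if β is empty or nullable also add FOLLOW(N). Iterate to a fixed point.

In B → B X A: X is followed by A, add FIRST(A) \ {ε} = { '+' }
  A is nullable, so also add FOLLOW(B)
In B → X: X is at the end, add FOLLOW(B)

The FOLLOW sets referred to above (computed the same way, to a fixed point):
  FOLLOW(B) = { $, '+' }

Taking the union: FOLLOW(X) = { $, '+' }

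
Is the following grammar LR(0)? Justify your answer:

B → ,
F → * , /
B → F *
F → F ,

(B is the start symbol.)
A grammar is LR(0) if no state in the canonical LR(0) collection has:
  - both a shift item (dot before a terminal) and a complete item (shift-reduce conflict), or
  - two or more complete items (reduce-reduce conflict; the accept item [B' → B .] counts as a complete item here).

Augment with B' → B and build the canonical LR(0) collection (I0 = CLOSURE({[B' → . B]}), then GOTO on every symbol after a dot until no new states appear). It has 9 states:
  I0: { [B → . ,], [B → . F *], [B' → . B], [F → . * , /], [F → . F ,] }  — shift
  I1: { [F → * . , /] }  — shift
  I2: { [B → , .] }  — reduce
  I3: { [B' → B .] }  — accept
  I4: { [B → F . *], [F → F . ,] }  — shift
  I5: { [B → F * .] }  — reduce
  I6: { [F → F , .] }  — reduce
  I7: { [F → * , . /] }  — shift
  I8: { [F → * , / .] }  — reduce

Every state is either a pure shift/goto state or contains exactly one complete item and nothing to shift — no conflicts. The grammar is LR(0).

Answer: Yes, the grammar is LR(0)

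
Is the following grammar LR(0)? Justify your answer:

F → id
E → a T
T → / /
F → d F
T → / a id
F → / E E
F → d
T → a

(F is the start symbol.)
No. Shift-reduce conflict between [F → d .] and [F → . / E E]

A grammar is LR(0) if no state in the canonical LR(0) collection has:
  - both a shift item (dot before a terminal) and a complete item (shift-reduce conflict), or
  - two or more complete items (reduce-reduce conflict; the accept item [F' → F .] counts as a complete item here).

Augment with F' → F and build the canonical LR(0) collection (I0 = CLOSURE({[F' → . F]}), then GOTO on every symbol after a dot until no new states appear). It has 15 states:
  I0: { [F → . / E E], [F → . d F], [F → . d], [F → . id], [F' → . F] }  — shift
  I1: { [E → . a T], [F → / . E E] }  — shift
  I2: { [F' → F .] }  — accept
  I3: { [F → . / E E], [F → . d F], [F → . d], [F → . id], [F → d . F], [F → d .] }  — shift, reduce
  I4: { [F → id .] }  — reduce
  I5: { [F → d F .] }  — reduce
  I6: { [E → . a T], [F → / E . E] }  — shift
  I7: { [E → a . T], [T → . / /], [T → . / a id], [T → . a] }  — shift
  I8: { [T → / . /], [T → / . a id] }  — shift
  I9: { [E → a T .] }  — reduce
  I10: { [T → a .] }  — reduce
  I11: { [T → / / .] }  — reduce
  I12: { [T → / a . id] }  — shift
  I13: { [T → / a id .] }  — reduce
  I14: { [F → / E E .] }  — reduce

Conflict in state I3:
  Shift-reduce conflict between [F → d .] and [F → . / E E]
So the grammar is NOT LR(0).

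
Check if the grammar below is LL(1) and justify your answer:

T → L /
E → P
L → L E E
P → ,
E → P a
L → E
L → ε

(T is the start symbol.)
No. Predict set conflict for E: { ',' }

Relevant sets:
  FIRST(P) = { ',' }
  FIRST(L) = { ',', ε }
  FIRST(E) = { ',' }
  FOLLOW(L) = { ',', '/' }

For E:
  PREDICT(E → P) = { ',' }
  PREDICT(E → P a) = { ',' }
For L:
  PREDICT(L → L E E) = { ',' }
  PREDICT(L → E) = { ',' }
  PREDICT(L → ε) = { ',', '/' }
T, P have a single production, so nothing to check there.

Conflict found: Predict set conflict for E: { ',' }
The grammar is NOT LL(1).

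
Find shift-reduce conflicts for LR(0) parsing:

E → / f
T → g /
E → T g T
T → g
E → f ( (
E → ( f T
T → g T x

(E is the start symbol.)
Augment with E' → E and build the canonical LR(0) collection (I0 = CLOSURE({[E' → . E]}), then GOTO on every symbol after a dot until no new states appear). It has 17 states:
  I0: { [E → . ( f T], [E → . / f], [E → . T g T], [E → . f ( (], [E' → . E], [T → . g /], [T → . g T x], [T → . g] }  — shift
  I1: { [E → ( . f T] }  — shift
  I2: { [E → / . f] }  — shift
  I3: { [E' → E .] }  — accept
  I4: { [E → T . g T] }  — shift
  I5: { [E → f . ( (] }  — shift
  I6: { [T → . g /], [T → . g T x], [T → . g], [T → g . /], [T → g . T x], [T → g .] }  — shift, reduce
  I7: { [T → g / .] }  — reduce
  I8: { [T → g T . x] }  — shift
  I9: { [T → g T x .] }  — reduce
  I10: { [E → f ( . (] }  — shift
  I11: { [E → f ( ( .] }  — reduce
  I12: { [E → T g . T], [T → . g /], [T → . g T x], [T → . g] }  — shift
  I13: { [E → T g T .] }  — reduce
  I14: { [E → / f .] }  — reduce
  I15: { [E → ( f . T], [T → . g /], [T → . g T x], [T → . g] }  — shift
  I16: { [E → ( f T .] }  — reduce

I6 contains reduce item [T → g .] and shift items [T → . g], [T → . g /], [T → g . /], [T → . g T x] — shift-reduce conflict.

Answer: Yes — I6: [T → g .] vs [T → . g]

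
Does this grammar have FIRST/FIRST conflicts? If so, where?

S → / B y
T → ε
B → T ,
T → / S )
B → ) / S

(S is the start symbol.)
No FIRST/FIRST conflicts.

A FIRST/FIRST conflict occurs when two productions N → α and N → β for the same non-terminal have FIRST(α) ∩ FIRST(β) ≠ ∅ (with ε ∈ FIRST of a nullable right-hand side, so two nullable alternatives also conflict).

FIRST sets of the non-terminals at (or reachable through a nullable prefix from) the front of some alternative:
  FIRST(T) = { '/', ε }

Productions for T:
  T → ε: FIRST = { ε }
  T → / S ): FIRST = { '/' }
Productions for B:
  B → T ,: FIRST = { ',', '/' }
  B → ) / S: FIRST = { ')' }
S has only one production, so no FIRST/FIRST conflict is possible there.

All alternatives of each non-terminal have pairwise disjoint FIRST sets.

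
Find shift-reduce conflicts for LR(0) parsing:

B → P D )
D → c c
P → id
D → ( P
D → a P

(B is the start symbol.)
A shift-reduce conflict occurs when an LR(0) state has both:
  - a complete (reduce) item [A → α .] (dot at the end), and
  - a shift item [B → β . c γ] (dot before a terminal).

Augment with B' → B and build the canonical LR(0) collection (I0 = CLOSURE({[B' → . B]}), then GOTO on every symbol after a dot until no new states appear). It has 12 states:
  I0: { [B → . P D )], [B' → . B], [P → . id] }  — shift
  I1: { [B' → B .] }  — accept
  I2: { [B → P . D )], [D → . ( P], [D → . a P], [D → . c c] }  — shift
  I3: { [P → id .] }  — reduce
  I4: { [D → ( . P], [P → . id] }  — shift
  I5: { [B → P D . )] }  — shift
  I6: { [D → a . P], [P → . id] }  — shift
  I7: { [D → c . c] }  — shift
  I8: { [D → c c .] }  — reduce
  I9: { [D → a P .] }  — reduce
  I10: { [B → P D ) .] }  — reduce
  I11: { [D → ( P .] }  — reduce

No state contains both a complete item and a shift item.

Answer: No shift-reduce conflicts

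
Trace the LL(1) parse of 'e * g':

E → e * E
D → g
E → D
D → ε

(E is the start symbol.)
Stack is shown with the top on the left.

Stack    Input    Action
------------------------
E $      e * g $  output E → e * E
e * E $  e * g $  match 'e'
* E $    * g $    match '*'
E $      g $      output E → D
D $      g $      output D → g
g $      g $      match 'g'
$        $        accept

The string is accepted.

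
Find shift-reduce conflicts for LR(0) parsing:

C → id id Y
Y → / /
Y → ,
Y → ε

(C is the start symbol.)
Yes — I3: [Y → .] vs [Y → . ,]

Augment with C' → C and build the canonical LR(0) collection (I0 = CLOSURE({[C' → . C]}), then GOTO on every symbol after a dot until no new states appear). It has 8 states:
  I0: { [C → . id id Y], [C' → . C] }  — shift
  I1: { [C' → C .] }  — accept
  I2: { [C → id . id Y] }  — shift
  I3: { [C → id id . Y], [Y → . ,], [Y → . / /], [Y → .] }  — shift, reduce
  I4: { [Y → , .] }  — reduce
  I5: { [Y → / . /] }  — shift
  I6: { [C → id id Y .] }  — reduce
  I7: { [Y → / / .] }  — reduce

I3 contains reduce item [Y → .] and shift items [Y → . ,], [Y → . / /] — shift-reduce conflict.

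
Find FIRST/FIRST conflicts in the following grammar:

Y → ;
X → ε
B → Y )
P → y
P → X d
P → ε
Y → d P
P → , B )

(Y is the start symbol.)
No FIRST/FIRST conflicts.

FIRST sets of the non-terminals at (or reachable through a nullable prefix from) the front of some alternative:
  FIRST(X) = { ε }

Productions for Y:
  Y → ;: FIRST = { ';' }
  Y → d P: FIRST = { 'd' }
Productions for P:
  P → y: FIRST = { 'y' }
  P → X d: FIRST = { 'd' }
  P → ε: FIRST = { ε }
  P → , B ): FIRST = { ',' }
X, B have only one production, so no FIRST/FIRST conflict is possible there.

All alternatives of each non-terminal have pairwise disjoint FIRST sets.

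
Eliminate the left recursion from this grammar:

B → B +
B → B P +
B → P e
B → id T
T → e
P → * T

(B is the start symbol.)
B is directly left-recursive. The standard transformation for
  A → A α₁ | ... | A α_m | β₁ | ... | β_n
is
  A  → β₁ A' | ... | β_n A'
  A' → α₁ A' | ... | α_m A' | ε

B → P e becomes B → P e B'
B → id T becomes B → id T B'
B → B + becomes B' → + B'
B → B P + becomes B' → P + B'
Add B' → ε

Productions for other non-terminals are unchanged:
  T → e
  P → * T

Resulting grammar:
B → P e B'
B → id T B'
B' → + B'
B' → P + B'
B' → ε
T → e
P → * T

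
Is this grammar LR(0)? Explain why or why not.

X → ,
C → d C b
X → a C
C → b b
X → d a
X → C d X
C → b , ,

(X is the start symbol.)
A grammar is LR(0) if no state in the canonical LR(0) collection has:
  - both a shift item (dot before a terminal) and a complete item (shift-reduce conflict), or
  - two or more complete items (reduce-reduce conflict; the accept item [X' → X .] counts as a complete item here).

Augment with X' → X and build the canonical LR(0) collection (I0 = CLOSURE({[X' → . X]}), then GOTO on every symbol after a dot until no new states appear). It has 17 states:
  I0: { [C → . b , ,], [C → . b b], [C → . d C b], [X → . ,], [X → . C d X], [X → . a C], [X → . d a], [X' → . X] }  — shift
  I1: { [X → , .] }  — reduce
  I2: { [X → C . d X] }  — shift
  I3: { [X' → X .] }  — accept
  I4: { [C → . b , ,], [C → . b b], [C → . d C b], [X → a . C] }  — shift
  I5: { [C → b . , ,], [C → b . b] }  — shift
  I6: { [C → . b , ,], [C → . b b], [C → . d C b], [C → d . C b], [X → d . a] }  — shift
  I7: { [C → d C . b] }  — shift
  I8: { [X → d a .] }  — reduce
  I9: { [C → . b , ,], [C → . b b], [C → . d C b], [C → d . C b] }  — shift
  I10: { [C → d C b .] }  — reduce
  I11: { [C → b , . ,] }  — shift
  I12: { [C → b b .] }  — reduce
  I13: { [C → b , , .] }  — reduce
  I14: { [X → a C .] }  — reduce
  I15: { [C → . b , ,], [C → . b b], [C → . d C b], [X → . ,], [X → . C d X], [X → . a C], [X → . d a], [X → C d . X] }  — shift
  I16: { [X → C d X .] }  — reduce

Every state is either a pure shift/goto state or contains exactly one complete item and nothing to shift — no conflicts. The grammar is LR(0).

Answer: Yes, the grammar is LR(0)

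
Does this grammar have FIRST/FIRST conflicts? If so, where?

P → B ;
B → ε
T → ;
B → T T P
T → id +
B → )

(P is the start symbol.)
A FIRST/FIRST conflict occurs when two productions N → α and N → β for the same non-terminal have FIRST(α) ∩ FIRST(β) ≠ ∅ (with ε ∈ FIRST of a nullable right-hand side, so two nullable alternatives also conflict).

FIRST sets of the non-terminals at (or reachable through a nullable prefix from) the front of some alternative:
  FIRST(T) = { ';', 'id' }

Productions for B:
  B → ε: FIRST = { ε }
  B → T T P: FIRST = { ';', 'id' }
  B → ): FIRST = { ')' }
Productions for T:
  T → ;: FIRST = { ';' }
  T → id +: FIRST = { 'id' }
P has only one production, so no FIRST/FIRST conflict is possible there.

All alternatives of each non-terminal have pairwise disjoint FIRST sets.

Answer: No FIRST/FIRST conflicts.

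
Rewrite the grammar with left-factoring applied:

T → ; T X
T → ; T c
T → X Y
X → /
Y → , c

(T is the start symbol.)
T → ; T T'
T' → X
T' → c
T → X Y
X → /
Y → , c

Left-factoring transforms A → αβ₁ | αβ₂ into A → αA' and A' → β₁ | β₂
(α is the longest common prefix among the alternatives). Repeat until
no nonterminal has two alternatives with a common prefix.

Round 1: T has alternatives sharing prefix '; T'. Introduce T': T → ; T T'
  Add: T' → X
  Add: T' → c

No remaining common prefixes — done.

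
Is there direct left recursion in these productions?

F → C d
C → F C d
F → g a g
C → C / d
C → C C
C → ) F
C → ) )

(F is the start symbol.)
Direct left recursion occurs when N → N α for some non-terminal N (the right-hand side begins with the left-hand side itself).

F → C d: starts with C
C → F C d: starts with F
F → g a g: starts with g
C → C / d: LEFT RECURSIVE (starts with C)
C → C C: LEFT RECURSIVE (starts with C)
C → ) F: starts with ')'
C → ) ): starts with ')'

The grammar has direct left recursion on: C.

Answer: Yes, C is left-recursive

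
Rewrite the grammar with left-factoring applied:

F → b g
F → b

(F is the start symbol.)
F → b F'
F' → g
F' → ε

Left-factoring transforms A → αβ₁ | αβ₂ into A → αA' and A' → β₁ | β₂
(α is the longest common prefix among the alternatives). Repeat until
no nonterminal has two alternatives with a common prefix.

Round 1: F has alternatives sharing prefix 'b'. Introduce F': F → b F'
  Add: F' → g
  Add: F' → ε

No remaining common prefixes — done.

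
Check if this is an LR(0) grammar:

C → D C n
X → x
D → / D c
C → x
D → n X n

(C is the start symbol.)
Yes, the grammar is LR(0)

Augment with C' → C and build the canonical LR(0) collection (I0 = CLOSURE({[C' → . C]}), then GOTO on every symbol after a dot until no new states appear). It has 13 states:
  I0: { [C → . D C n], [C → . x], [C' → . C], [D → . / D c], [D → . n X n] }  — shift
  I1: { [D → . / D c], [D → . n X n], [D → / . D c] }  — shift
  I2: { [C' → C .] }  — accept
  I3: { [C → . D C n], [C → . x], [C → D . C n], [D → . / D c], [D → . n X n] }  — shift
  I4: { [D → n . X n], [X → . x] }  — shift
  I5: { [C → x .] }  — reduce
  I6: { [D → n X . n] }  — shift
  I7: { [X → x .] }  — reduce
  I8: { [D → n X n .] }  — reduce
  I9: { [C → D C . n] }  — shift
  I10: { [C → D C n .] }  — reduce
  I11: { [D → / D . c] }  — shift
  I12: { [D → / D c .] }  — reduce

Every state is either a pure shift/goto state or contains exactly one complete item and nothing to shift — no conflicts. The grammar is LR(0).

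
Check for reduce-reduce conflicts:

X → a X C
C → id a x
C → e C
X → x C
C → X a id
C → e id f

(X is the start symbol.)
No reduce-reduce conflicts

A reduce-reduce conflict occurs when an LR(0) state has two complete items [A → α .] and [B → β .] — both call for a reduction, and with no lookahead the parser cannot choose between them.

Augment with X' → X and build the canonical LR(0) collection (I0 = CLOSURE({[X' → . X]}), then GOTO on every symbol after a dot until no new states appear). It has 17 states:
  I0: { [X → . a X C], [X → . x C], [X' → . X] }  — shift
  I1: { [X' → X .] }  — accept
  I2: { [X → . a X C], [X → . x C], [X → a . X C] }  — shift
  I3: { [C → . X a id], [C → . e C], [C → . e id f], [C → . id a x], [X → . a X C], [X → . x C], [X → x . C] }  — shift
  I4: { [X → x C .] }  — reduce
  I5: { [C → X . a id] }  — shift
  I6: { [C → . X a id], [C → . e C], [C → . e id f], [C → . id a x], [C → e . C], [C → e . id f], [X → . a X C], [X → . x C] }  — shift
  I7: { [C → id . a x] }  — shift
  I8: { [C → id a . x] }  — shift
  I9: { [C → id a x .] }  — reduce
  I10: { [C → e C .] }  — reduce
  I11: { [C → e id . f], [C → id . a x] }  — shift
  I12: { [C → e id f .] }  — reduce
  I13: { [C → X a . id] }  — shift
  I14: { [C → X a id .] }  — reduce
  I15: { [C → . X a id], [C → . e C], [C → . e id f], [C → . id a x], [X → . a X C], [X → . x C], [X → a X . C] }  — shift
  I16: { [X → a X C .] }  — reduce

No state contains more than one complete item.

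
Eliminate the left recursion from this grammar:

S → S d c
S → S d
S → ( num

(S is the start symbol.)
S → ( num S'
S' → d c S'
S' → d S'
S' → ε

S is directly left-recursive. The standard transformation for
  A → A α₁ | ... | A α_m | β₁ | ... | β_n
is
  A  → β₁ A' | ... | β_n A'
  A' → α₁ A' | ... | α_m A' | ε

S → ( num becomes S → ( num S'
S → S d c becomes S' → d c S'
S → S d becomes S' → d S'
Add S' → ε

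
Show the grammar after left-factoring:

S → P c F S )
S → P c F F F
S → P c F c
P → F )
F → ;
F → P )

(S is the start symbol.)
Left-factoring transforms A → αβ₁ | αβ₂ into A → αA' and A' → β₁ | β₂
(α is the longest common prefix among the alternatives). Repeat until
no nonterminal has two alternatives with a common prefix.

Round 1: S has alternatives sharing prefix 'P c F'. Introduce S': S → P c F S'
  Add: S' → S )
  Add: S' → F F
  Add: S' → c

No remaining common prefixes — done.

Resulting grammar:
S → P c F S'
S' → S )
S' → F F
S' → c
P → F )
F → ;
F → P )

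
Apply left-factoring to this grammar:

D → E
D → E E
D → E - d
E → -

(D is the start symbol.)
D → E D'
D' → ε
D' → E
D' → - d
E → -

Left-factoring transforms A → αβ₁ | αβ₂ into A → αA' and A' → β₁ | β₂
(α is the longest common prefix among the alternatives). Repeat until
no nonterminal has two alternatives with a common prefix.

Round 1: D has alternatives sharing prefix 'E'. Introduce D': D → E D'
  Add: D' → ε
  Add: D' → E
  Add: D' → - d

No remaining common prefixes — done.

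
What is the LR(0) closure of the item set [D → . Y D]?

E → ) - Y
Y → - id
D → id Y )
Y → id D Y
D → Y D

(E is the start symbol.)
{ [D → . Y D], [Y → . - id], [Y → . id D Y] }

Start with: [D → . Y D]
  [D → . Y D] has the dot before Y: add [Y → . - id], [Y → . id D Y]
No further items can be added.

CLOSURE = { [D → . Y D], [Y → . - id], [Y → . id D Y] }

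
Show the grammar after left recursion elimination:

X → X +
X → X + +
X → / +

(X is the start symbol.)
X → / + X'
X' → + X'
X' → + + X'
X' → ε

X is directly left-recursive. The standard transformation for
  A → A α₁ | ... | A α_m | β₁ | ... | β_n
is
  A  → β₁ A' | ... | β_n A'
  A' → α₁ A' | ... | α_m A' | ε

X → / + becomes X → / + X'
X → X + becomes X' → + X'
X → X + + becomes X' → + + X'
Add X' → ε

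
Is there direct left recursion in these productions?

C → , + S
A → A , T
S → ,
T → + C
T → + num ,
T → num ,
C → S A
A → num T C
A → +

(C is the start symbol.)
Direct left recursion occurs when N → N α for some non-terminal N (the right-hand side begins with the left-hand side itself).

C → , + S: starts with ','
A → A , T: LEFT RECURSIVE (starts with A)
S → ,: starts with ','
T → + C: starts with '+'
T → + num ,: starts with '+'
T → num ,: starts with num
C → S A: starts with S
A → num T C: starts with num
A → +: starts with '+'

The grammar has direct left recursion on: A.

Answer: Yes, A is left-recursive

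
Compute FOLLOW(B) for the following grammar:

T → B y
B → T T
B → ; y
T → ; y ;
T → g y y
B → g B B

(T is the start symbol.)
In T → B y: B is followed by y, add FIRST(y) \ {ε} = { 'y' }
In B → g B B: B is followed by B, add FIRST(B) \ {ε} = { ';', 'g' }
In B → g B B: B is at the end; this adds FOLLOW(B) to itself — nothing new

Taking the union: FOLLOW(B) = { ';', 'g', 'y' }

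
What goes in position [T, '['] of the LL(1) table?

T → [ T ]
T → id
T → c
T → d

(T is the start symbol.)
T → [ T ]

To find M[T, '['], we find productions for T where '[' is in the predict set (PREDICT(N → α) = (FIRST(α) \ {ε}) ∪ (FOLLOW(N) if α ⇒* ε)).

T → [ T ]: PREDICT = { '[' }
  '[' is in predict set, so this production goes in M[T, '[']
T → id: PREDICT = { 'id' }
T → c: PREDICT = { 'c' }
T → d: PREDICT = { 'd' }

M[T, '['] = T → [ T ]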